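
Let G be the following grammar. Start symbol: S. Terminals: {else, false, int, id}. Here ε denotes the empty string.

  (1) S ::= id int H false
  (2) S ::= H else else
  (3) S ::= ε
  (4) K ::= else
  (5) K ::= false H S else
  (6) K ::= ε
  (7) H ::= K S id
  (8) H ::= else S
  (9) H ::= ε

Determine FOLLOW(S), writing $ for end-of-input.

{$, else, false, id}

FIRST(K) = {ε, else, false}
FIRST(S) = {ε, else, false, id}  (via H else else)
FIRST(H) = {ε, else, false, id}  (via K S id)
FOLLOW(S) includes $ since S is the start symbol.
FOLLOW(K): in H::=K S id, K is followed by S id with FIRST {else, false, id}. Thus FOLLOW(K) = {else, false, id}.
FOLLOW(H): in S::=id int H false, H is followed by false with FIRST {false}; in S::=H else else, H is followed by else else with FIRST {else}; in K::=false H S else, H is followed by S else with FIRST {else, false, id}. Thus FOLLOW(H) = {else, false, id}.
FOLLOW(S): in K::=false H S else, S is followed by else with FIRST {else}; in H::=K S id, S is followed by id with FIRST {id}; in H::=else S, the suffix after S is empty, so FOLLOW(S) ⊇ FOLLOW(H) = {else, false, id}. Thus FOLLOW(S) = {$, else, false, id}.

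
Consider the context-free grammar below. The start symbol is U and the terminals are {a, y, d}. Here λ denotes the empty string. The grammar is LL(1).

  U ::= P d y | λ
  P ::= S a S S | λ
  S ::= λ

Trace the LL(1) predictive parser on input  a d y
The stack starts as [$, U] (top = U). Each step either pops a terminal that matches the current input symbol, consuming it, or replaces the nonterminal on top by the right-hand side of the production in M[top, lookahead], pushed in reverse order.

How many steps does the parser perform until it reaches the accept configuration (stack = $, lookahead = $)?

8

     Stack          Input    Action
  1  $ U            a d y $  expand U ::= P d y
  2  $ y d P        a d y $  expand P ::= S a S S
  3  $ y d S S a S  a d y $  expand S ::= λ
  4  $ y d S S a    a d y $  match a
  5  $ y d S S      d y $    expand S ::= λ
  6  $ y d S        d y $    expand S ::= λ
  7  $ y d          d y $    match d
  8  $ y            y $      match y
Accept reached after 8 steps.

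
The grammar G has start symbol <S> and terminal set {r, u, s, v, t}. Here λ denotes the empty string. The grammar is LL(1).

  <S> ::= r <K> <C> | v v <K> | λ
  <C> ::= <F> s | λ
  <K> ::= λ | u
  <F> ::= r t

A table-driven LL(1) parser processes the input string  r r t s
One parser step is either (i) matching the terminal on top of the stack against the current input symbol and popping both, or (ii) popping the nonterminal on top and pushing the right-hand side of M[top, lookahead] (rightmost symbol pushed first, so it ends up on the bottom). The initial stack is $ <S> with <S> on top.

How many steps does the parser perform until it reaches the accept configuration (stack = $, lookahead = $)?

step 1: stack=$ <S>  input=r r t s $  — expand <S> ::= r <K> <C>
step 2: stack=$ <C> <K> r  input=r r t s $  — match r
step 3: stack=$ <C> <K>  input=r t s $  — expand <K> ::= λ
step 4: stack=$ <C>  input=r t s $  — expand <C> ::= <F> s
step 5: stack=$ s <F>  input=r t s $  — expand <F> ::= r t
step 6: stack=$ s t r  input=r t s $  — match r
step 7: stack=$ s t  input=t s $  — match t
step 8: stack=$ s  input=s $  — match s
Accept reached after 8 steps.

8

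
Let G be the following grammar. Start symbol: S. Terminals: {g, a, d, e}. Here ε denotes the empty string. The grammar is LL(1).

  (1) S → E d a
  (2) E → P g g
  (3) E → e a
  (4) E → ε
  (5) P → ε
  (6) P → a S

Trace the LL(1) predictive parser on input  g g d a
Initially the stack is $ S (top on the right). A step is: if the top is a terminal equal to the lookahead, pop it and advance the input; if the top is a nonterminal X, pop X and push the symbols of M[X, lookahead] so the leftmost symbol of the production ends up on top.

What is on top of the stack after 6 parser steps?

     Stack        Input      Action
  1  $ S          g g d a $  expand S → E d a
  2  $ a d E      g g d a $  expand E → P g g
  3  $ a d g g P  g g d a $  expand P → ε
  4  $ a d g g    g g d a $  match g
  5  $ a d g      g d a $    match g
  6  $ a d        d a $      match d
Stack after step 6: $ a (top = a).

a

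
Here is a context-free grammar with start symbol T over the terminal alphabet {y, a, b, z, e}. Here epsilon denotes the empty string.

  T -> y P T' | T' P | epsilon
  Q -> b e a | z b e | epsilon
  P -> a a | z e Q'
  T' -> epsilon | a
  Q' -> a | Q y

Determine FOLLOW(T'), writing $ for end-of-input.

{$, a, z}

FIRST(Q) = {epsilon, b, z}
FIRST(P) = {a, z}
FIRST(T') = {epsilon, a}
FIRST(T) = {epsilon, a, y, z}  (via T' P)
FIRST(Q') = {a, b, y, z}  (via Q y)
FOLLOW(T) includes $ since T is the start symbol.
FOLLOW(T): T appears on no right-hand side. Thus FOLLOW(T) = {$}.
FOLLOW(Q): in Q'->Q y, Q is followed by y with FIRST {y}. Thus FOLLOW(Q) = {y}.
FOLLOW(P): in T->y P T', P is followed by T' with FIRST {epsilon, a}; in T->y P T', the suffix after P is nullable, so FOLLOW(P) ⊇ FOLLOW(T) = {$}; in T->T' P, the suffix after P is empty, so FOLLOW(P) ⊇ FOLLOW(T) = {$}. Thus FOLLOW(P) = {$, a}.
FOLLOW(T'): in T->y P T', the suffix after T' is empty, so FOLLOW(T') ⊇ FOLLOW(T) = {$}; in T->T' P, T' is followed by P with FIRST {a, z}. Thus FOLLOW(T') = {$, a, z}.
FOLLOW(Q'): in P->z e Q', the suffix after Q' is empty, so FOLLOW(Q') ⊇ FOLLOW(P) = {$, a}. Thus FOLLOW(Q') = {$, a}.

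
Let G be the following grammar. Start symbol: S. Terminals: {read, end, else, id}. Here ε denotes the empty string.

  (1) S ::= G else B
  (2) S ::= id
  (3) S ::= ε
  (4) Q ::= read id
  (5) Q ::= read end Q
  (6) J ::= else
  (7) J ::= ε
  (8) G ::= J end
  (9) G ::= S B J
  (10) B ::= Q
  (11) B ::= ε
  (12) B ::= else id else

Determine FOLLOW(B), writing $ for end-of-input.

FIRST(Q): from Q::=read id we get {read}; from Q::=read end Q we get {read}. So FIRST(Q) = {read}.
FIRST(J): from J::=else we get {else}; from J::=ε we get {ε}. So FIRST(J) = {ε, else}.
FIRST(B): from B::=Q we get {read}; from B::=ε we get {ε}; from B::=else id else we get {else}. So FIRST(B) = {ε, else, read}.
FIRST(S): from S::=G else B we get {else, end, id, read}; from S::=id we get {id}; from S::=ε we get {ε}. So FIRST(S) = {ε, else, end, id, read}.
FIRST(G): from G::=J end we get {else, end}; from G::=S B J we get {ε, else, end, id, read}. So FIRST(G) = {ε, else, end, id, read}.
FOLLOW(S) includes $ since S is the start symbol.
FOLLOW(G): in S::=G else B, G is followed by else B with FIRST {else}. Thus FOLLOW(G) = {else}.
FOLLOW(S): in G::=S B J, S is followed by B J with FIRST {ε, else, read}; in G::=S B J, the suffix after S is nullable, so FOLLOW(S) ⊇ FOLLOW(G) = {else}. Thus FOLLOW(S) = {$, else, read}.
FOLLOW(J): in G::=J end, J is followed by end with FIRST {end}; in G::=S B J, the suffix after J is empty, so FOLLOW(J) ⊇ FOLLOW(G) = {else}. Thus FOLLOW(J) = {else, end}.
FOLLOW(B): in S::=G else B, the suffix after B is empty, so FOLLOW(B) ⊇ FOLLOW(S) = {$, else, read}; in G::=S B J, B is followed by J with FIRST {ε, else}; in G::=S B J, the suffix after B is nullable, so FOLLOW(B) ⊇ FOLLOW(G) = {else}. Thus FOLLOW(B) = {$, else, read}.
FOLLOW(Q): in Q::=read end Q, the suffix after Q is empty (adds nothing new); in B::=Q, the suffix after Q is empty, so FOLLOW(Q) ⊇ FOLLOW(B) = {$, else, read}. Thus FOLLOW(Q) = {$, else, read}.

{$, else, read}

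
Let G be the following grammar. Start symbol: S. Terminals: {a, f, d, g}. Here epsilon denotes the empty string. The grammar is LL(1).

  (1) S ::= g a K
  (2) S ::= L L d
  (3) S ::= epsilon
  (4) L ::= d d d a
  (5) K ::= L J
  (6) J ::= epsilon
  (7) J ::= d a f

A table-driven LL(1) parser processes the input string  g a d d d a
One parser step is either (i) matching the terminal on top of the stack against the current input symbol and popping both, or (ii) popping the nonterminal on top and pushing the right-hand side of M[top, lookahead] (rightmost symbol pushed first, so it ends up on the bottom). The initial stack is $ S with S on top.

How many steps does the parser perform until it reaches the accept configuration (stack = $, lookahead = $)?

10

step 1: stack=$ S  input=g a d d d a $  — expand S ::= g a K
step 2: stack=$ K a g  input=g a d d d a $  — match g
step 3: stack=$ K a  input=a d d d a $  — match a
step 4: stack=$ K  input=d d d a $  — expand K ::= L J
step 5: stack=$ J L  input=d d d a $  — expand L ::= d d d a
step 6: stack=$ J a d d d  input=d d d a $  — match d
step 7: stack=$ J a d d  input=d d a $  — match d
step 8: stack=$ J a d  input=d a $  — match d
step 9: stack=$ J a  input=a $  — match a
step 10: stack=$ J  input=$  — expand J ::= epsilon
Accept reached after 10 steps.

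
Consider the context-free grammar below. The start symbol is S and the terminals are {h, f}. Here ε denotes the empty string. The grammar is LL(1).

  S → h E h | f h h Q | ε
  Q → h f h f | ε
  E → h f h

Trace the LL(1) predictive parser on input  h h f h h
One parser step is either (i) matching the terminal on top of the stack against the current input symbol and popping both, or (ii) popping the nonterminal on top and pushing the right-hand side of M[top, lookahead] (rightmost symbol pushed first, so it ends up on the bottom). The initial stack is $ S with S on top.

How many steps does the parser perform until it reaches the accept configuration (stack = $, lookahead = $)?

     Stack      Input        Action
  1  $ S        h h f h h $  expand S → h E h
  2  $ h E h    h h f h h $  match h
  3  $ h E      h f h h $    expand E → h f h
  4  $ h h f h  h f h h $    match h
  5  $ h h f    f h h $      match f
  6  $ h h      h h $        match h
  7  $ h        h $          match h
Accept reached after 7 steps.

7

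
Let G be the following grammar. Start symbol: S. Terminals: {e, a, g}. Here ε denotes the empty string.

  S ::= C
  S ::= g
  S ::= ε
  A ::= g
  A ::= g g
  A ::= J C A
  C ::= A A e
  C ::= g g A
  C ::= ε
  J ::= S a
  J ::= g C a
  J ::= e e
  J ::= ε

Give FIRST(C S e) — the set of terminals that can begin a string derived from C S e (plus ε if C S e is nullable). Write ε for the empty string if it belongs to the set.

{a, e, g}

FIRST(S): from S::=C we get {ε, a, e, g}; from S::=g we get {g}; from S::=ε we get {ε}. So FIRST(S) = {ε, a, e, g}.
FIRST(J): from J::=S a we get {a, e, g}; from J::=g C a we get {g}; from J::=e e we get {e}; from J::=ε we get {ε}. So FIRST(J) = {ε, a, e, g}.
FIRST(A): from A::=g we get {g}; from A::=g g we get {g}; from A::=J C A we get {a, e, g}. So FIRST(A) = {a, e, g}.
FIRST(C): from C::=A A e we get {a, e, g}; from C::=g g A we get {g}; from C::=ε we get {ε}. So FIRST(C) = {ε, a, e, g}.
FIRST(C S e): take FIRST of each symbol in turn, carrying on past any symbol whose FIRST contains ε; result {a, e, g}.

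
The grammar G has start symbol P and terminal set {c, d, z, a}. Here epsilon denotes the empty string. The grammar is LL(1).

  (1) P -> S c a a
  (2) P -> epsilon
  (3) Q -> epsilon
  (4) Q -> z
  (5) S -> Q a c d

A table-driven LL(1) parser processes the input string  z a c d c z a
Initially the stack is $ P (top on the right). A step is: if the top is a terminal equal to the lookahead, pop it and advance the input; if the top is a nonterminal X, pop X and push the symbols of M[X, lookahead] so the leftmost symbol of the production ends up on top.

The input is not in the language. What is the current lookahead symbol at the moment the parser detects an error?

step 1: stack=$ P  input=z a c d c z a $  — expand P -> S c a a
step 2: stack=$ a a c S  input=z a c d c z a $  — expand S -> Q a c d
step 3: stack=$ a a c d c a Q  input=z a c d c z a $  — expand Q -> z
step 4: stack=$ a a c d c a z  input=z a c d c z a $  — match z
step 5: stack=$ a a c d c a  input=a c d c z a $  — match a
step 6: stack=$ a a c d c  input=c d c z a $  — match c
step 7: stack=$ a a c d  input=d c z a $  — match d
step 8: stack=$ a a c  input=c z a $  — match c
step 9: stack=$ a a  input=z a $  — error: top is terminal a but lookahead is z

z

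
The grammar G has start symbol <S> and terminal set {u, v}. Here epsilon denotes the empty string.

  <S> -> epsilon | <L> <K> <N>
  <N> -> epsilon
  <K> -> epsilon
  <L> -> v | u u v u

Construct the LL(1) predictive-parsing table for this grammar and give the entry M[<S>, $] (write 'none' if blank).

<S> -> epsilon

FIRST(<N>): from <N>->epsilon we get {epsilon}. So FIRST(<N>) = {epsilon}.
FIRST(<K>): from <K>->epsilon we get {epsilon}. So FIRST(<K>) = {epsilon}.
FIRST(<L>): from <L>->v we get {v}; from <L>->u u v u we get {u}. So FIRST(<L>) = {u, v}.
FIRST(<S>): from <S>->epsilon we get {epsilon}; from <S>-><L> <K> <N> we get {u, v}. So FIRST(<S>) = {epsilon, u, v}.
FOLLOW(<S>) includes $ since <S> is the start symbol.
FOLLOW(<S>): <S> appears on no right-hand side. Thus FOLLOW(<S>) = {$}.
For <S> -> epsilon: FIRST(epsilon) = {epsilon}, so it goes in M[<S>, t] for t ∈ {}; since epsilon ∈ FIRST, also for every t ∈ FOLLOW(<S>) = {$}.
For <S> -> <L> <K> <N>: FIRST(<L> <K> <N>) = {u, v}, so it goes in M[<S>, t] for t ∈ {u, v}.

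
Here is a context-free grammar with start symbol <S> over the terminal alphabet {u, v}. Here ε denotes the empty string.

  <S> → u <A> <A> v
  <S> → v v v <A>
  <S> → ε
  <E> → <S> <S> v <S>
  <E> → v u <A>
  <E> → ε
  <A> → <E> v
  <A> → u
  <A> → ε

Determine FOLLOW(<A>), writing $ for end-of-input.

{$, u, v}

FIRST(<S>): from <S>→u <A> <A> v we get {u}; from <S>→v v v <A> we get {v}; from <S>→ε we get {ε}. So FIRST(<S>) = {ε, u, v}.
FIRST(<E>): from <E>→<S> <S> v <S> we get {u, v}; from <E>→v u <A> we get {v}; from <E>→ε we get {ε}. So FIRST(<E>) = {ε, u, v}.
FIRST(<A>): from <A>→<E> v we get {u, v}; from <A>→u we get {u}; from <A>→ε we get {ε}. So FIRST(<A>) = {ε, u, v}.
FOLLOW(<S>) includes $ since <S> is the start symbol.
FOLLOW(<E>): in <A>→<E> v, <E> is followed by v with FIRST {v}. Thus FOLLOW(<E>) = {v}.
FOLLOW(<S>): in <E>→<S> <S> v <S> (occurrence 1), <S> is followed by <S> v <S> with FIRST {u, v}; in <E>→<S> <S> v <S> (occurrence 2), <S> is followed by v <S> with FIRST {v}; in <E>→<S> <S> v <S> (occurrence 3), the suffix after <S> is empty, so FOLLOW(<S>) ⊇ FOLLOW(<E>) = {v}. Thus FOLLOW(<S>) = {$, u, v}.
FOLLOW(<A>): in <S>→u <A> <A> v (occurrence 1), <A> is followed by <A> v with FIRST {u, v}; in <S>→u <A> <A> v (occurrence 2), <A> is followed by v with FIRST {v}; in <S>→v v v <A>, the suffix after <A> is empty, so FOLLOW(<A>) ⊇ FOLLOW(<S>) = {$, u, v}; in <E>→v u <A>, the suffix after <A> is empty, so FOLLOW(<A>) ⊇ FOLLOW(<E>) = {v}. Thus FOLLOW(<A>) = {$, u, v}.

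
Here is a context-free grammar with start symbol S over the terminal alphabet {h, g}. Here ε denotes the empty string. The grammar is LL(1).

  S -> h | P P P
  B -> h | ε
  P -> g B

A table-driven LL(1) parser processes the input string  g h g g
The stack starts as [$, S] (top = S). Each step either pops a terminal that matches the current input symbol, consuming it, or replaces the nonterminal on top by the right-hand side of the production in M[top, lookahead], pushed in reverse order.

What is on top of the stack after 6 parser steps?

     Stack      Input      Action
  1  $ S        g h g g $  expand S -> P P P
  2  $ P P P    g h g g $  expand P -> g B
  3  $ P P B g  g h g g $  match g
  4  $ P P B    h g g $    expand B -> h
  5  $ P P h    h g g $    match h
  6  $ P P      g g $      expand P -> g B
Stack after step 6: $ P B g (top = g).

g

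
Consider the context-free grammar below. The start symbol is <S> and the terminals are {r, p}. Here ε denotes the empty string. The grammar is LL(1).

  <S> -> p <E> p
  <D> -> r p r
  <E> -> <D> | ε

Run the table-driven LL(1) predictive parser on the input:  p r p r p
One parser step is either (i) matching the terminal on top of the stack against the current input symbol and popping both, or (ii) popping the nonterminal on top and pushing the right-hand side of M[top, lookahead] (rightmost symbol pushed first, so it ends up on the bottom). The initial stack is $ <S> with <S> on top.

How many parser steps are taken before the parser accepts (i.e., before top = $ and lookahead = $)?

     Stack      Input        Action
  1  $ <S>      p r p r p $  expand <S> -> p <E> p
  2  $ p <E> p  p r p r p $  match p
  3  $ p <E>    r p r p $    expand <E> -> <D>
  4  $ p <D>    r p r p $    expand <D> -> r p r
  5  $ p r p r  r p r p $    match r
  6  $ p r p    p r p $      match p
  7  $ p r      r p $        match r
  8  $ p        p $          match p
Accept reached after 8 steps.

8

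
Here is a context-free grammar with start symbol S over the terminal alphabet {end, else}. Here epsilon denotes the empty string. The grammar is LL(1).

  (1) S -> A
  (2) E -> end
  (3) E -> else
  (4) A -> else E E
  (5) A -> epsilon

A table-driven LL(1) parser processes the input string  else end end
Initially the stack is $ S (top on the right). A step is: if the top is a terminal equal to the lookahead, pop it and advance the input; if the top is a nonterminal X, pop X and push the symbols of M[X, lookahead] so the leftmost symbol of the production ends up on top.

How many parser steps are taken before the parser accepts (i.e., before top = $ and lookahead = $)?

step 1: stack=$ S  input=else end end $  — expand S -> A
step 2: stack=$ A  input=else end end $  — expand A -> else E E
step 3: stack=$ E E else  input=else end end $  — match else
step 4: stack=$ E E  input=end end $  — expand E -> end
step 5: stack=$ E end  input=end end $  — match end
step 6: stack=$ E  input=end $  — expand E -> end
step 7: stack=$ end  input=end $  — match end
Accept reached after 7 steps.

7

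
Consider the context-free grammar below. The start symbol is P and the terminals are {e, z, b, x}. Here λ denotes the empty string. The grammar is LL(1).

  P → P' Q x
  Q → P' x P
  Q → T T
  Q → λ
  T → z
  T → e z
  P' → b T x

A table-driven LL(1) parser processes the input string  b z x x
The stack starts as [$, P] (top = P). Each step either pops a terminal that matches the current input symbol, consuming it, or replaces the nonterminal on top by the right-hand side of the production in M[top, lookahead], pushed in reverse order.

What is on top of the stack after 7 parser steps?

     Stack        Input      Action
  1  $ P          b z x x $  expand P → P' Q x
  2  $ x Q P'     b z x x $  expand P' → b T x
  3  $ x Q x T b  b z x x $  match b
  4  $ x Q x T    z x x $    expand T → z
  5  $ x Q x z    z x x $    match z
  6  $ x Q x      x x $      match x
  7  $ x Q        x $        expand Q → λ
Stack after step 7: $ x (top = x).

x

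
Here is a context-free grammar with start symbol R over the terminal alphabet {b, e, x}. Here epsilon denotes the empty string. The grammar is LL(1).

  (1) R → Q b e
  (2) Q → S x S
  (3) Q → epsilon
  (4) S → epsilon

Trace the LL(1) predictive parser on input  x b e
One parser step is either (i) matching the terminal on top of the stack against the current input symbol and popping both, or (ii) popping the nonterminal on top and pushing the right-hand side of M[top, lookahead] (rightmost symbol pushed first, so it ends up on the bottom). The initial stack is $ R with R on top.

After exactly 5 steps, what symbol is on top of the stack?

     Stack        Input    Action
  1  $ R          x b e $  expand R → Q b e
  2  $ e b Q      x b e $  expand Q → S x S
  3  $ e b S x S  x b e $  expand S → epsilon
  4  $ e b S x    x b e $  match x
  5  $ e b S      b e $    expand S → epsilon
Stack after step 5: $ e b (top = b).

b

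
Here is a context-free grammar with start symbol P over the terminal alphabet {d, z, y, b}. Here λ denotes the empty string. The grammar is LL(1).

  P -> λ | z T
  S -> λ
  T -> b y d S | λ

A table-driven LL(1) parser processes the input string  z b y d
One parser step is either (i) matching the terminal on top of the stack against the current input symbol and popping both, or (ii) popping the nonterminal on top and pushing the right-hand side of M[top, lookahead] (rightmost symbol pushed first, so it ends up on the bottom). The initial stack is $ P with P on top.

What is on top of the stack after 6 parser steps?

     Stack      Input      Action
  1  $ P        z b y d $  expand P -> z T
  2  $ T z      z b y d $  match z
  3  $ T        b y d $    expand T -> b y d S
  4  $ S d y b  b y d $    match b
  5  $ S d y    y d $      match y
  6  $ S d      d $        match d
Stack after step 6: $ S (top = S).

S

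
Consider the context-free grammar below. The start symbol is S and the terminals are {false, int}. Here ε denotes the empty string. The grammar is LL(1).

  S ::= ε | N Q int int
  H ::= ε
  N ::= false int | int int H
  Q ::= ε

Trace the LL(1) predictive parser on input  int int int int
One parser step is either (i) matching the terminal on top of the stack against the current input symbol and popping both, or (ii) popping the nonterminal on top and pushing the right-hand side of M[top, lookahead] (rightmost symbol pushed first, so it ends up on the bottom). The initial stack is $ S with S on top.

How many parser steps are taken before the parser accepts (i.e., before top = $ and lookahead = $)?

8

step 1: stack=$ S  input=int int int int $  — expand S ::= N Q int int
step 2: stack=$ int int Q N  input=int int int int $  — expand N ::= int int H
step 3: stack=$ int int Q H int int  input=int int int int $  — match int
step 4: stack=$ int int Q H int  input=int int int $  — match int
step 5: stack=$ int int Q H  input=int int $  — expand H ::= ε
step 6: stack=$ int int Q  input=int int $  — expand Q ::= ε
step 7: stack=$ int int  input=int int $  — match int
step 8: stack=$ int  input=int $  — match int
Accept reached after 8 steps.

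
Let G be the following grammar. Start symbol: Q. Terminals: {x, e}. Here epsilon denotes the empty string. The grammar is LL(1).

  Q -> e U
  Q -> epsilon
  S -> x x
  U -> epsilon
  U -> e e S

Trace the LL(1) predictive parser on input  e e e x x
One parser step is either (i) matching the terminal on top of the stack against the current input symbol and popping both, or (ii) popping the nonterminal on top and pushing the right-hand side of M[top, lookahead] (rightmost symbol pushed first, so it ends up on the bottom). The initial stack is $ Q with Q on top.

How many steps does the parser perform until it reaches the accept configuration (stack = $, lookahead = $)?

8

     Stack    Input        Action
  1  $ Q      e e e x x $  expand Q -> e U
  2  $ U e    e e e x x $  match e
  3  $ U      e e x x $    expand U -> e e S
  4  $ S e e  e e x x $    match e
  5  $ S e    e x x $      match e
  6  $ S      x x $        expand S -> x x
  7  $ x x    x x $        match x
  8  $ x      x $          match x
Accept reached after 8 steps.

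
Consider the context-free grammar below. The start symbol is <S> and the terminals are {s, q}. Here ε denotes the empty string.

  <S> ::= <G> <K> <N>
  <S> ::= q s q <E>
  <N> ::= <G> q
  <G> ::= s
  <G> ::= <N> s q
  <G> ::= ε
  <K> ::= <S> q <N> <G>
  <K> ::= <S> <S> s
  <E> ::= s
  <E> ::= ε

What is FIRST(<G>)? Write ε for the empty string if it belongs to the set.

FIRST(<E>): from <E>::=s we get {s}; from <E>::=ε we get {ε}. So FIRST(<E>) = {ε, s}.
FIRST(<S>): from <S>::=<G> <K> <N> we get {q, s}; from <S>::=q s q <E> we get {q}. So FIRST(<S>) = {q, s}.
FIRST(<K>): from <K>::=<S> q <N> <G> we get {q, s}; from <K>::=<S> <S> s we get {q, s}. So FIRST(<K>) = {q, s}.
FIRST(<N>): from <N>::=<G> q we get {q, s}. So FIRST(<N>) = {q, s}.
FIRST(<G>): from <G>::=s we get {s}; from <G>::=<N> s q we get {q, s}; from <G>::=ε we get {ε}. So FIRST(<G>) = {ε, q, s}.

{ε, q, s}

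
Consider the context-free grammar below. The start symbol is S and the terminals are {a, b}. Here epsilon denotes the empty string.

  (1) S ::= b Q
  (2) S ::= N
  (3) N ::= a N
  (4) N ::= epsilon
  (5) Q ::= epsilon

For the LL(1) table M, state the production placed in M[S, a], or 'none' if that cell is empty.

S ::= N

FIRST(N): from N::=a N we get {a}; from N::=epsilon we get {epsilon}. So FIRST(N) = {epsilon, a}.
FIRST(Q): from Q::=epsilon we get {epsilon}. So FIRST(Q) = {epsilon}.
FIRST(S): from S::=b Q we get {b}; from S::=N we get {epsilon, a}. So FIRST(S) = {epsilon, a, b}.
FOLLOW(S) includes $ since S is the start symbol.
FOLLOW(S): S appears on no right-hand side. Thus FOLLOW(S) = {$}.
For S ::= b Q: FIRST(b Q) = {b}, so it goes in M[S, t] for t ∈ {b}.
For S ::= N: FIRST(N) = {epsilon, a}, so it goes in M[S, t] for t ∈ {a}; since epsilon ∈ FIRST, also for every t ∈ FOLLOW(S) = {$}.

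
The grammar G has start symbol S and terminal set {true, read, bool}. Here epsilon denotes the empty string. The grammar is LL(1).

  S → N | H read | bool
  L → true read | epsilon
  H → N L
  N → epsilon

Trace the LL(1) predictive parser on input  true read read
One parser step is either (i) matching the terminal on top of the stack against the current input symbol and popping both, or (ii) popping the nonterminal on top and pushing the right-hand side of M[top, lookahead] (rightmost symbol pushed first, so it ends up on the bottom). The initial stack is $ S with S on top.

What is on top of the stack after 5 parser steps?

     Stack             Input             Action
  1  $ S               true read read $  expand S → H read
  2  $ read H          true read read $  expand H → N L
  3  $ read L N        true read read $  expand N → epsilon
  4  $ read L          true read read $  expand L → true read
  5  $ read read true  true read read $  match true
Stack after step 5: $ read read (top = read).

read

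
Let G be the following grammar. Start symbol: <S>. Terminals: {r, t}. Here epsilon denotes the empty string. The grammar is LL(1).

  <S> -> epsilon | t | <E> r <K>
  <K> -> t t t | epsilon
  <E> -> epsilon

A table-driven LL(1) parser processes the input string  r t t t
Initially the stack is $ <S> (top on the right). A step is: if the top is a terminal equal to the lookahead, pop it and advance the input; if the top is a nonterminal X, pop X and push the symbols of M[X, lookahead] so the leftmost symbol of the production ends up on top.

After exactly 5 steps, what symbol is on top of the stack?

step 1: stack=$ <S>  input=r t t t $  — expand <S> -> <E> r <K>
step 2: stack=$ <K> r <E>  input=r t t t $  — expand <E> -> epsilon
step 3: stack=$ <K> r  input=r t t t $  — match r
step 4: stack=$ <K>  input=t t t $  — expand <K> -> t t t
step 5: stack=$ t t t  input=t t t $  — match t
Stack after step 5: $ t t (top = t).

t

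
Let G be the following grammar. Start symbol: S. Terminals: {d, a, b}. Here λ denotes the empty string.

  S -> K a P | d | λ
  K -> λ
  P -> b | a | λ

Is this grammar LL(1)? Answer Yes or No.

FIRST(S) = {λ, a, d}
FIRST(K) = {λ}
FIRST(P) = {λ, a, b}
FOLLOW(S) = {$}
FOLLOW(K) = {a}
FOLLOW(P) = {$}
Each cell of M receives at most one production.

Yes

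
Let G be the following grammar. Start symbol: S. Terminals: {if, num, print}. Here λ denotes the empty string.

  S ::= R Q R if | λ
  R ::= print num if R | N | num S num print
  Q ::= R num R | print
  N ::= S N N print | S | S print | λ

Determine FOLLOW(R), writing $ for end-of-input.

FIRST(S) = {λ, num, print}  (via R Q R if)
FIRST(N) = {λ, num, print}  (via S N N print, S, S print)
FIRST(R) = {λ, num, print}  (via N)
FIRST(Q) = {num, print}  (via R num R)
FOLLOW(S) includes $ since S is the start symbol.
FOLLOW(Q): in S::=R Q R if, Q is followed by R if with FIRST {if, num, print}. Thus FOLLOW(Q) = {if, num, print}.
FOLLOW(R): in S::=R Q R if (occurrence 1), R is followed by Q R if with FIRST {num, print}; in S::=R Q R if (occurrence 2), R is followed by if with FIRST {if}; in R::=print num if R, the suffix after R is empty (adds nothing new); in Q::=R num R (occurrence 1), R is followed by num R with FIRST {num}; in Q::=R num R (occurrence 2), the suffix after R is empty, so FOLLOW(R) ⊇ FOLLOW(Q) = {if, num, print}. Thus FOLLOW(R) = {if, num, print}.
FOLLOW(N): in R::=N, the suffix after N is empty, so FOLLOW(N) ⊇ FOLLOW(R) = {if, num, print}; in N::=S N N print (occurrence 1), N is followed by N print with FIRST {num, print}; in N::=S N N print (occurrence 2), N is followed by print with FIRST {print}. Thus FOLLOW(N) = {if, num, print}.
FOLLOW(S): in R::=num S num print, S is followed by num print with FIRST {num}; in N::=S N N print, S is followed by N N print with FIRST {num, print}; in N::=S, the suffix after S is empty, so FOLLOW(S) ⊇ FOLLOW(N) = {if, num, print}; in N::=S print, S is followed by print with FIRST {print}. Thus FOLLOW(S) = {$, if, num, print}.

{if, num, print}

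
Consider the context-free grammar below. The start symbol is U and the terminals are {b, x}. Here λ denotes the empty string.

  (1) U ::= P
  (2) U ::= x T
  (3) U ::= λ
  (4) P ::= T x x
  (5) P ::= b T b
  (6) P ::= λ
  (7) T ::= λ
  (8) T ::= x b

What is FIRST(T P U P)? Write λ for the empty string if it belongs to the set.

FIRST(T): from T::=λ we get {λ}; from T::=x b we get {x}. So FIRST(T) = {λ, x}.
FIRST(P): from P::=T x x we get {x}; from P::=b T b we get {b}; from P::=λ we get {λ}. So FIRST(P) = {λ, b, x}.
FIRST(U): from U::=P we get {λ, b, x}; from U::=x T we get {x}; from U::=λ we get {λ}. So FIRST(U) = {λ, b, x}.
FIRST(T P U P): take FIRST of each symbol in turn, carrying on past any symbol whose FIRST contains λ; result {λ, b, x}.

{λ, b, x}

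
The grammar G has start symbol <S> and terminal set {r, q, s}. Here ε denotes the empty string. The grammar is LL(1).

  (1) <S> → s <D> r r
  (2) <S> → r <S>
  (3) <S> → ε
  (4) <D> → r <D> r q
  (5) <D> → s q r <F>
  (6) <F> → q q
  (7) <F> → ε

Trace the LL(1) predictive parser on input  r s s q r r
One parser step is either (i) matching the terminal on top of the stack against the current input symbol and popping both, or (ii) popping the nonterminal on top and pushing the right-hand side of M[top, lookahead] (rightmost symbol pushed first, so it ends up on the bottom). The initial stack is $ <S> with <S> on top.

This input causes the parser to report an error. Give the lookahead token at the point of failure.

      Stack            Input          Action
   1  $ <S>            r s s q r r $  expand <S> → r <S>
   2  $ <S> r          r s s q r r $  match r
   3  $ <S>            s s q r r $    expand <S> → s <D> r r
   4  $ r r <D> s      s s q r r $    match s
   5  $ r r <D>        s q r r $      expand <D> → s q r <F>
   6  $ r r <F> r q s  s q r r $      match s
   7  $ r r <F> r q    q r r $        match q
   8  $ r r <F> r      r r $          match r
   9  $ r r <F>        r $            expand <F> → ε
  10  $ r r            r $            match r
  11  $ r              $              error: top is terminal r but lookahead is $

$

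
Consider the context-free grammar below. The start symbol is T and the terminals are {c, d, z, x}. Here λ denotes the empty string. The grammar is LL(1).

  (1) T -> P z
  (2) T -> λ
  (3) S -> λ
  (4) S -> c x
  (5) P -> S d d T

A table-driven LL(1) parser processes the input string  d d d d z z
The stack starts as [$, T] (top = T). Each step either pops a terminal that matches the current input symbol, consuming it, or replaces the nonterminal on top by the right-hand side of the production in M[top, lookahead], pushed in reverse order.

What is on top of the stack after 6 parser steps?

P

step 1: stack=$ T  input=d d d d z z $  — expand T -> P z
step 2: stack=$ z P  input=d d d d z z $  — expand P -> S d d T
step 3: stack=$ z T d d S  input=d d d d z z $  — expand S -> λ
step 4: stack=$ z T d d  input=d d d d z z $  — match d
step 5: stack=$ z T d  input=d d d z z $  — match d
step 6: stack=$ z T  input=d d z z $  — expand T -> P z
Stack after step 6: $ z z P (top = P).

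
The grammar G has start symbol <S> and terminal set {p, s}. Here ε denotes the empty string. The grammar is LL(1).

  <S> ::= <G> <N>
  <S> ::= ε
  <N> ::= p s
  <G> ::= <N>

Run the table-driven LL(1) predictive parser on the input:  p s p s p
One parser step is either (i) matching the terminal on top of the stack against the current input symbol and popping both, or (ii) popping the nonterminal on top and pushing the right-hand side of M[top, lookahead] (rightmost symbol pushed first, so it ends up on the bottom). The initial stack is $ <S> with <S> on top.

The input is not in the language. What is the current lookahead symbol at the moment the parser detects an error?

     Stack      Input        Action
  1  $ <S>      p s p s p $  expand <S> ::= <G> <N>
  2  $ <N> <G>  p s p s p $  expand <G> ::= <N>
  3  $ <N> <N>  p s p s p $  expand <N> ::= p s
  4  $ <N> s p  p s p s p $  match p
  5  $ <N> s    s p s p $    match s
  6  $ <N>      p s p $      expand <N> ::= p s
  7  $ s p      p s p $      match p
  8  $ s        s p $        match s
  9  $          p $          error: stack empty but input remains

p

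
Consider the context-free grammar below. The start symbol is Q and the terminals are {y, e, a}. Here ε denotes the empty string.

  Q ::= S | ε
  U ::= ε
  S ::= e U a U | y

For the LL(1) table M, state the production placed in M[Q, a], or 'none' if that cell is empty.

FIRST(U): from U::=ε we get {ε}. So FIRST(U) = {ε}.
FIRST(S): from S::=e U a U we get {e}; from S::=y we get {y}. So FIRST(S) = {e, y}.
FIRST(Q): from Q::=S we get {e, y}; from Q::=ε we get {ε}. So FIRST(Q) = {ε, e, y}.
FOLLOW(Q) includes $ since Q is the start symbol.
FOLLOW(Q): Q appears on no right-hand side. Thus FOLLOW(Q) = {$}.
For Q ::= S: FIRST(S) = {e, y}, so it goes in M[Q, t] for t ∈ {e, y}.
For Q ::= ε: FIRST(ε) = {ε}, so it goes in M[Q, t] for t ∈ {}; since ε ∈ FIRST, also for every t ∈ FOLLOW(Q) = {$}.
None of these place a production in M[Q, a].

none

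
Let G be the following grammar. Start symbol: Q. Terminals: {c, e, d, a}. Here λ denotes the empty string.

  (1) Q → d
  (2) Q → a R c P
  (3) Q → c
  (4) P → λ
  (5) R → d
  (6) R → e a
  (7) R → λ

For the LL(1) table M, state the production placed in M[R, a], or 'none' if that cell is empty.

none

FIRST(Q) = {a, c, d}
FIRST(P) = {λ}
FIRST(R) = {λ, d, e}
FOLLOW(Q) includes $ since Q is the start symbol.
FOLLOW(R): in Q→a R c P, R is followed by c P with FIRST {c}. Thus FOLLOW(R) = {c}.
For R → d: FIRST(d) = {d}, so it goes in M[R, t] for t ∈ {d}.
For R → e a: FIRST(e a) = {e}, so it goes in M[R, t] for t ∈ {e}.
For R → λ: FIRST(λ) = {λ}, so it goes in M[R, t] for t ∈ {}; since λ ∈ FIRST, also for every t ∈ FOLLOW(R) = {c}.
None of these place a production in M[R, a].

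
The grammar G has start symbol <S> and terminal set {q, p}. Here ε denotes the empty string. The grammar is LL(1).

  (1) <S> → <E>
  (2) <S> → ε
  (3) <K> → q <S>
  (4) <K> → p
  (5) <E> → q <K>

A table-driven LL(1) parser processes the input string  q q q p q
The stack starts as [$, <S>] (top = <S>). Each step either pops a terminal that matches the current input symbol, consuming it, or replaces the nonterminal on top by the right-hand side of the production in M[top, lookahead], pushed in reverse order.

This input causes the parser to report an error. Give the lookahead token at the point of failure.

step 1: stack=$ <S>  input=q q q p q $  — expand <S> → <E>
step 2: stack=$ <E>  input=q q q p q $  — expand <E> → q <K>
step 3: stack=$ <K> q  input=q q q p q $  — match q
step 4: stack=$ <K>  input=q q p q $  — expand <K> → q <S>
step 5: stack=$ <S> q  input=q q p q $  — match q
step 6: stack=$ <S>  input=q p q $  — expand <S> → <E>
step 7: stack=$ <E>  input=q p q $  — expand <E> → q <K>
step 8: stack=$ <K> q  input=q p q $  — match q
step 9: stack=$ <K>  input=p q $  — expand <K> → p
step 10: stack=$ p  input=p q $  — match p
step 11: stack=$  input=q $  — error: stack empty but input remains

q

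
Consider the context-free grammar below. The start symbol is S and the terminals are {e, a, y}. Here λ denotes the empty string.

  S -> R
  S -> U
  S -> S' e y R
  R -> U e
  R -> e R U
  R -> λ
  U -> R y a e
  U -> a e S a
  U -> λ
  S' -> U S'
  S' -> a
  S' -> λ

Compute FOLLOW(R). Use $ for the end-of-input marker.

FIRST(S) = {λ, a, e, y}  (via R, U, S' e y R)
FIRST(R) = {λ, a, e, y}  (via U e)
FIRST(U) = {λ, a, e, y}  (via R y a e)
FIRST(S') = {λ, a, e, y}  (via U S')
FOLLOW(S) includes $ since S is the start symbol.
FOLLOW(S): in U->a e S a, S is followed by a with FIRST {a}. Thus FOLLOW(S) = {$, a}.
FOLLOW(R): in S->R, the suffix after R is empty, so FOLLOW(R) ⊇ FOLLOW(S) = {$, a}; in S->S' e y R, the suffix after R is empty, so FOLLOW(R) ⊇ FOLLOW(S) = {$, a}; in R->e R U, R is followed by U with FIRST {λ, a, e, y}; in R->e R U, the suffix after R is nullable (adds nothing new); in U->R y a e, R is followed by y a e with FIRST {y}. Thus FOLLOW(R) = {$, a, e, y}.
FOLLOW(S'): in S->S' e y R, S' is followed by e y R with FIRST {e}; in S'->U S', the suffix after S' is empty (adds nothing new). Thus FOLLOW(S') = {e}.
FOLLOW(U): in S->U, the suffix after U is empty, so FOLLOW(U) ⊇ FOLLOW(S) = {$, a}; in R->U e, U is followed by e with FIRST {e}; in R->e R U, the suffix after U is empty, so FOLLOW(U) ⊇ FOLLOW(R) = {$, a, e, y}; in S'->U S', U is followed by S' with FIRST {λ, a, e, y}; in S'->U S', the suffix after U is nullable, so FOLLOW(U) ⊇ FOLLOW(S') = {e}. Thus FOLLOW(U) = {$, a, e, y}.

{$, a, e, y}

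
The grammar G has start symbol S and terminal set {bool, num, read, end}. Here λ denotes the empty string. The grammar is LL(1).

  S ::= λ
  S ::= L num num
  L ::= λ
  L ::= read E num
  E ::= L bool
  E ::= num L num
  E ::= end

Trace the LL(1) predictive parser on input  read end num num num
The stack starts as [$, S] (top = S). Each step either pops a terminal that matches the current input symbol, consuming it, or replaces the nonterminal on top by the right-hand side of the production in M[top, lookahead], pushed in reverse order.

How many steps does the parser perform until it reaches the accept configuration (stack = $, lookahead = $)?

8

     Stack                 Input                   Action
  1  $ S                   read end num num num $  expand S ::= L num num
  2  $ num num L           read end num num num $  expand L ::= read E num
  3  $ num num num E read  read end num num num $  match read
  4  $ num num num E       end num num num $       expand E ::= end
  5  $ num num num end     end num num num $       match end
  6  $ num num num         num num num $           match num
  7  $ num num             num num $               match num
  8  $ num                 num $                   match num
Accept reached after 8 steps.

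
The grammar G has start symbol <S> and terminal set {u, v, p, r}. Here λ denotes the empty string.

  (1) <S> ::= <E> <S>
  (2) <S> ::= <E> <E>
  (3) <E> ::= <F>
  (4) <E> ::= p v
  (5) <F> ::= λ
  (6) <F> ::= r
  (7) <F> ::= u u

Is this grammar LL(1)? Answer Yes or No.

No

FIRST(<S>) = {λ, p, r, u}
FIRST(<E>) = {λ, p, r, u}
FIRST(<F>) = {λ, r, u}
FOLLOW(<S>) = {$}
FOLLOW(<E>) = {$, p, r, u}
FOLLOW(<F>) = {$, p, r, u}
Cell M[<E>, p] receives both <E> ::= <F> and <E> ::= p v — the grammar is not LL(1).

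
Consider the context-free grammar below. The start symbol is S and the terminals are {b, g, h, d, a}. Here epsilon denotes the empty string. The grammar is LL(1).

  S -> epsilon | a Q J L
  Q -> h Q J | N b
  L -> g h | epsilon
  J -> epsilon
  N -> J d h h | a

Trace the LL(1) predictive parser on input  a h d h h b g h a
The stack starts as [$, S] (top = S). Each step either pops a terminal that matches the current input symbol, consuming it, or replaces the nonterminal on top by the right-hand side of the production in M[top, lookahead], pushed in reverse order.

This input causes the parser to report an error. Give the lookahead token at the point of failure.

a

      Stack              Input                Action
   1  $ S                a h d h h b g h a $  expand S -> a Q J L
   2  $ L J Q a          a h d h h b g h a $  match a
   3  $ L J Q            h d h h b g h a $    expand Q -> h Q J
   4  $ L J J Q h        h d h h b g h a $    match h
   5  $ L J J Q          d h h b g h a $      expand Q -> N b
   6  $ L J J b N        d h h b g h a $      expand N -> J d h h
   7  $ L J J b h h d J  d h h b g h a $      expand J -> epsilon
   8  $ L J J b h h d    d h h b g h a $      match d
   9  $ L J J b h h      h h b g h a $        match h
  10  $ L J J b h        h b g h a $          match h
  11  $ L J J b          b g h a $            match b
  12  $ L J J            g h a $              expand J -> epsilon
  13  $ L J              g h a $              expand J -> epsilon
  14  $ L                g h a $              expand L -> g h
  15  $ h g              g h a $              match g
  16  $ h                h a $                match h
  17  $                  a $                  error: stack empty but input remains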